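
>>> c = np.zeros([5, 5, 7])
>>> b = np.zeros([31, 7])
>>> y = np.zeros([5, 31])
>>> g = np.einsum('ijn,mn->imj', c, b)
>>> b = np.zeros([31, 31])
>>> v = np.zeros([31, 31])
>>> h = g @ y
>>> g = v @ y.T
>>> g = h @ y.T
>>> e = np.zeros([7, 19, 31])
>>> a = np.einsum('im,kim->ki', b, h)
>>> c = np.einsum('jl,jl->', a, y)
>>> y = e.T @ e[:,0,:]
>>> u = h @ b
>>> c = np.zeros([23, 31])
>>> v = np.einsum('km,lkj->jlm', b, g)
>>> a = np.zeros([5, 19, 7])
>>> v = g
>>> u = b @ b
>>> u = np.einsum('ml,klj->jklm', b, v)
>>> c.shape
(23, 31)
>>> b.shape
(31, 31)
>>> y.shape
(31, 19, 31)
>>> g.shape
(5, 31, 5)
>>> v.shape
(5, 31, 5)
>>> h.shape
(5, 31, 31)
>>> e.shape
(7, 19, 31)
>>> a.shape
(5, 19, 7)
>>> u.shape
(5, 5, 31, 31)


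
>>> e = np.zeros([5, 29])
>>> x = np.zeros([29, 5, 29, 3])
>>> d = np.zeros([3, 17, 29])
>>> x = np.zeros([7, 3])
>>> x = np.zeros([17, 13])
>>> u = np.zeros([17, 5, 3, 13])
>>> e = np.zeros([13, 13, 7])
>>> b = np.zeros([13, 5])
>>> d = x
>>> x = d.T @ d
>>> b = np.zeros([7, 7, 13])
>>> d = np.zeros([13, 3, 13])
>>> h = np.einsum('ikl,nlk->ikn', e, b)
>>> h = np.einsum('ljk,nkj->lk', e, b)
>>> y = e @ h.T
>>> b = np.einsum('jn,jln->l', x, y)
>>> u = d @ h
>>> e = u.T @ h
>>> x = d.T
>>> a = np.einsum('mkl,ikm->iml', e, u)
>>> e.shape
(7, 3, 7)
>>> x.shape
(13, 3, 13)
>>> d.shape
(13, 3, 13)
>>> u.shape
(13, 3, 7)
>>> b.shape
(13,)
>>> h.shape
(13, 7)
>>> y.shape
(13, 13, 13)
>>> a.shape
(13, 7, 7)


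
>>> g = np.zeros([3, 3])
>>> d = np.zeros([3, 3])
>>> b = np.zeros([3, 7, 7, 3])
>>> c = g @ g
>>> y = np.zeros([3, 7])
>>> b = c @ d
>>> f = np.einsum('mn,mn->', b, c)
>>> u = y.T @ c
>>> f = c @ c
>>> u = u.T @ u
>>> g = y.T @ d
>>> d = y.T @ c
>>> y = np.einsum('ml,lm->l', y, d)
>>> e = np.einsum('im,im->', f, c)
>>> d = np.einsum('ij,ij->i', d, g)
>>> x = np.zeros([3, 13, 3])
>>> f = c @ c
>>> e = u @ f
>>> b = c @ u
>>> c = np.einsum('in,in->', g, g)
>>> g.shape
(7, 3)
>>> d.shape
(7,)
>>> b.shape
(3, 3)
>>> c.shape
()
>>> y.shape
(7,)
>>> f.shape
(3, 3)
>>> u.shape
(3, 3)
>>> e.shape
(3, 3)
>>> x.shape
(3, 13, 3)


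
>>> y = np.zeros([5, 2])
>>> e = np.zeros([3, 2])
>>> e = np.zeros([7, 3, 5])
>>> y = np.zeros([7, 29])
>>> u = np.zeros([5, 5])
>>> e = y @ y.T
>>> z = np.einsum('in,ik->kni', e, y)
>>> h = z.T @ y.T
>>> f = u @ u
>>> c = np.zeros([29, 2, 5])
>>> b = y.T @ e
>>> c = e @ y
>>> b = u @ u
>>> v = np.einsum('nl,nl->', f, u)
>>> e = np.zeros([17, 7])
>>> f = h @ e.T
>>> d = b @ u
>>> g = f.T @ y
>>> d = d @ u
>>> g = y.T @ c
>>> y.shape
(7, 29)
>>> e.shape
(17, 7)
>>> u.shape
(5, 5)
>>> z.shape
(29, 7, 7)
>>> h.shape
(7, 7, 7)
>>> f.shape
(7, 7, 17)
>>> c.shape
(7, 29)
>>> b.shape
(5, 5)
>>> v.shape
()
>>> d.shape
(5, 5)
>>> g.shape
(29, 29)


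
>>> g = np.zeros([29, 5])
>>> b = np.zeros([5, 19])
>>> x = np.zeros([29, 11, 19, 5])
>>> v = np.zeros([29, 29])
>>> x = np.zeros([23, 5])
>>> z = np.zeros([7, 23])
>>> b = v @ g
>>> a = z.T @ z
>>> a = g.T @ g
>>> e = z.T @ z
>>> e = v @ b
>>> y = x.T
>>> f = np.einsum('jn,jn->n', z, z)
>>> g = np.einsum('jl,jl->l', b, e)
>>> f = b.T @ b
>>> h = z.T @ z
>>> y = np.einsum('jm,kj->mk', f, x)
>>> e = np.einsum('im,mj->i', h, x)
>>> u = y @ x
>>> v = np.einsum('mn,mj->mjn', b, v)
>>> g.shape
(5,)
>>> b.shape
(29, 5)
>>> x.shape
(23, 5)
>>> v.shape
(29, 29, 5)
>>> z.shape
(7, 23)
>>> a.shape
(5, 5)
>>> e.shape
(23,)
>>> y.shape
(5, 23)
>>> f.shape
(5, 5)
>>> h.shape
(23, 23)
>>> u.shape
(5, 5)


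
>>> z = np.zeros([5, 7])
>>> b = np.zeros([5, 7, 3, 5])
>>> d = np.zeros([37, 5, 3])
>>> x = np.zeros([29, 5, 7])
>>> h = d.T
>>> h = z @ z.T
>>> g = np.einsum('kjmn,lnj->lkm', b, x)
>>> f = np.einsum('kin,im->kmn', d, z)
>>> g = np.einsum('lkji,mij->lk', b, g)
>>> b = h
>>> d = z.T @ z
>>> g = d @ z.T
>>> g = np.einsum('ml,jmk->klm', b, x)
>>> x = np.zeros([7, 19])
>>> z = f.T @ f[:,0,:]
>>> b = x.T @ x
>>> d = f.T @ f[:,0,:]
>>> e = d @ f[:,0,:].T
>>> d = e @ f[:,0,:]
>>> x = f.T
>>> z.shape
(3, 7, 3)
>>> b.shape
(19, 19)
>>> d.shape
(3, 7, 3)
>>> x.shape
(3, 7, 37)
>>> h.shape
(5, 5)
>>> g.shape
(7, 5, 5)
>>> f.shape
(37, 7, 3)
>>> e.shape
(3, 7, 37)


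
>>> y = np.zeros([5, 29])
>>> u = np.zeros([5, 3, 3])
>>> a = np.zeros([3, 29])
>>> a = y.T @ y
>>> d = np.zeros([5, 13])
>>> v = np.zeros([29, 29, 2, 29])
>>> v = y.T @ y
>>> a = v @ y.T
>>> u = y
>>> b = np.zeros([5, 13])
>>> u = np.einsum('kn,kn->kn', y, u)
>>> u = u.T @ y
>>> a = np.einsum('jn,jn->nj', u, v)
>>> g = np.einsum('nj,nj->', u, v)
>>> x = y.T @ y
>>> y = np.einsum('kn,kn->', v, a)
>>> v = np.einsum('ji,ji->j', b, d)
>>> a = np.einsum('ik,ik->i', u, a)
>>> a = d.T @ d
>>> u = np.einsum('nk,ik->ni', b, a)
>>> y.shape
()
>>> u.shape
(5, 13)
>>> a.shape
(13, 13)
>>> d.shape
(5, 13)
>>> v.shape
(5,)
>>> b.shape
(5, 13)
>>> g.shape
()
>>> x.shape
(29, 29)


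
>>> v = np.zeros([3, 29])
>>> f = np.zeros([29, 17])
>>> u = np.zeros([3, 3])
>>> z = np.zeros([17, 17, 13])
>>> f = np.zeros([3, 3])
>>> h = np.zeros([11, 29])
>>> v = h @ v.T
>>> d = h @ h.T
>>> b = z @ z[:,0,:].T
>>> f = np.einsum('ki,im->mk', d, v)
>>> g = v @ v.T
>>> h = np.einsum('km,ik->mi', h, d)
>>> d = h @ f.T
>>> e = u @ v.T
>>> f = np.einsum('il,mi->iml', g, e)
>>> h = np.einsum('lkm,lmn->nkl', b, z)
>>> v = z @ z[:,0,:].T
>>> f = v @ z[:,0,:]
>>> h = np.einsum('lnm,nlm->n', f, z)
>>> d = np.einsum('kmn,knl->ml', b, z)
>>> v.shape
(17, 17, 17)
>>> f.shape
(17, 17, 13)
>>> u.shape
(3, 3)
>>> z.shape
(17, 17, 13)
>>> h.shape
(17,)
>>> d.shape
(17, 13)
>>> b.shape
(17, 17, 17)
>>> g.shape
(11, 11)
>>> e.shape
(3, 11)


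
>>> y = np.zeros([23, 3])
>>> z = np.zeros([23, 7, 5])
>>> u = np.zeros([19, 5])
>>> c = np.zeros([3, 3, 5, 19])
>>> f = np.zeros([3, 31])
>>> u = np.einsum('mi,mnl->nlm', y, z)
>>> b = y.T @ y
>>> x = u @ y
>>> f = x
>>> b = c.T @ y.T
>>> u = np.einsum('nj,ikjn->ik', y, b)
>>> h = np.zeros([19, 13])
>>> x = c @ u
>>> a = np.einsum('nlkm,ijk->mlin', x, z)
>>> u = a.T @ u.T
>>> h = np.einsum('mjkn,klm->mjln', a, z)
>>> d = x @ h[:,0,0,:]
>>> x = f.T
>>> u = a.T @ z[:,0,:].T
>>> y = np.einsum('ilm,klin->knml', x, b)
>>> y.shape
(19, 23, 7, 5)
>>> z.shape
(23, 7, 5)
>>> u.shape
(3, 23, 3, 23)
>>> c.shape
(3, 3, 5, 19)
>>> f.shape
(7, 5, 3)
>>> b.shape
(19, 5, 3, 23)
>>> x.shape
(3, 5, 7)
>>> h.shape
(5, 3, 7, 3)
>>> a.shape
(5, 3, 23, 3)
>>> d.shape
(3, 3, 5, 3)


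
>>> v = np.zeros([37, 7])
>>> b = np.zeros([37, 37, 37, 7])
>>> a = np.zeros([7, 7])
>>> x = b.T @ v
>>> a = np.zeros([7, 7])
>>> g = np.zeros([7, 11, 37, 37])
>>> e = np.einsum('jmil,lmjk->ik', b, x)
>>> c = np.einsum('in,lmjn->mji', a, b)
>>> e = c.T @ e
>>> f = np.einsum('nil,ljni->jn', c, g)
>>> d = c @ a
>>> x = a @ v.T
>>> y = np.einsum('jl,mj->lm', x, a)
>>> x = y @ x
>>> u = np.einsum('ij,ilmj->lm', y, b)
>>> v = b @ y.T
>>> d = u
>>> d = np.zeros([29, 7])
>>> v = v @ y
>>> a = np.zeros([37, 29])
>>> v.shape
(37, 37, 37, 7)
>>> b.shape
(37, 37, 37, 7)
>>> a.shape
(37, 29)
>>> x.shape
(37, 37)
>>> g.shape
(7, 11, 37, 37)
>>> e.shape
(7, 37, 7)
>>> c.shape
(37, 37, 7)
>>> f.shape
(11, 37)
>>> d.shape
(29, 7)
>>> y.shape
(37, 7)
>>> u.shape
(37, 37)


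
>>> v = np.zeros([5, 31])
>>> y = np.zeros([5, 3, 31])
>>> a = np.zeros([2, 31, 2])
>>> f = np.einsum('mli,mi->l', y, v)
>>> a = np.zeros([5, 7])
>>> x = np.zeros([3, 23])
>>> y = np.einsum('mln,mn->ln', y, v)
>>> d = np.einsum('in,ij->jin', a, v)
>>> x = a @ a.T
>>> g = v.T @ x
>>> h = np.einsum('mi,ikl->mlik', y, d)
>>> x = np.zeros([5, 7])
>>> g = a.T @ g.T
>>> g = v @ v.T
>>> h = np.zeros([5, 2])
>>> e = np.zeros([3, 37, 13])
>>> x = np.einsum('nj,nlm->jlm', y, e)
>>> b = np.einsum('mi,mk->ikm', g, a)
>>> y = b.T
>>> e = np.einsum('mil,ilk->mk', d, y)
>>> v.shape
(5, 31)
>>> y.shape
(5, 7, 5)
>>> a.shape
(5, 7)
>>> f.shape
(3,)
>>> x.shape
(31, 37, 13)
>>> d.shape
(31, 5, 7)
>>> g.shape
(5, 5)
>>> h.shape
(5, 2)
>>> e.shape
(31, 5)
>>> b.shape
(5, 7, 5)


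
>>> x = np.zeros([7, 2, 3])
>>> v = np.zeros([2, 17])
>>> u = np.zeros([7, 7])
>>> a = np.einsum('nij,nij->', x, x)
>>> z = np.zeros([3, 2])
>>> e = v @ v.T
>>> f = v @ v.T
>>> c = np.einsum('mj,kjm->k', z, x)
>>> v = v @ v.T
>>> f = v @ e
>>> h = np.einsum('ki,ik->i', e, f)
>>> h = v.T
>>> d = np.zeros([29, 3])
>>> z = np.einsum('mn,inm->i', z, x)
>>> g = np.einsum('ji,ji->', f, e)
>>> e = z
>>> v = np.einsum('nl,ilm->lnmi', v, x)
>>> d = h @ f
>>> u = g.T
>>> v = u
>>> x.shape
(7, 2, 3)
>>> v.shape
()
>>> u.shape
()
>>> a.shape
()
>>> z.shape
(7,)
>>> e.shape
(7,)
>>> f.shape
(2, 2)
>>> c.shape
(7,)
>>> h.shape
(2, 2)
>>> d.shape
(2, 2)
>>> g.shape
()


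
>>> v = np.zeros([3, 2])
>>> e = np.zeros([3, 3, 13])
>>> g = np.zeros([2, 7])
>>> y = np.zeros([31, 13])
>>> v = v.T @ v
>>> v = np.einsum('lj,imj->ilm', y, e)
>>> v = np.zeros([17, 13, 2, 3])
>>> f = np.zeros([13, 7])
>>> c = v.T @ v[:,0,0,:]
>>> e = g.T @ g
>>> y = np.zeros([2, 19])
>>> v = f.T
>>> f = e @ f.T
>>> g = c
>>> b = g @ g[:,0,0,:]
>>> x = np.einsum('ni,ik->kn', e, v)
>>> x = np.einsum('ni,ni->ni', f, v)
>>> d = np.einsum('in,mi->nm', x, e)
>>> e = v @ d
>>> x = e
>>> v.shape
(7, 13)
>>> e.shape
(7, 7)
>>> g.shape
(3, 2, 13, 3)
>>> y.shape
(2, 19)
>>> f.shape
(7, 13)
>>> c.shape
(3, 2, 13, 3)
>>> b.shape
(3, 2, 13, 3)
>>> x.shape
(7, 7)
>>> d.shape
(13, 7)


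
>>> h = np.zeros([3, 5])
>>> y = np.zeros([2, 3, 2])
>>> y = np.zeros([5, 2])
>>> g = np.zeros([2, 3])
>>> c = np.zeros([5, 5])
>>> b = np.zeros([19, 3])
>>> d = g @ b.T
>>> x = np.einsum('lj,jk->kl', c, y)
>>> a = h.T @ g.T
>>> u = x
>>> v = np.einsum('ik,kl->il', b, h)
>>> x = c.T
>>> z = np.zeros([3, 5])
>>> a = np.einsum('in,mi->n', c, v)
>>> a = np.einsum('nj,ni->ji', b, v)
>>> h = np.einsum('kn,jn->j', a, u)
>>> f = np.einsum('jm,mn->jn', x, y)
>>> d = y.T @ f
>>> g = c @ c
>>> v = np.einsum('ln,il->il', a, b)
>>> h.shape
(2,)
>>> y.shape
(5, 2)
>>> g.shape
(5, 5)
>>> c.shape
(5, 5)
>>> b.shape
(19, 3)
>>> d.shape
(2, 2)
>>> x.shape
(5, 5)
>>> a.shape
(3, 5)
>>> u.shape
(2, 5)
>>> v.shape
(19, 3)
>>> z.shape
(3, 5)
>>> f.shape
(5, 2)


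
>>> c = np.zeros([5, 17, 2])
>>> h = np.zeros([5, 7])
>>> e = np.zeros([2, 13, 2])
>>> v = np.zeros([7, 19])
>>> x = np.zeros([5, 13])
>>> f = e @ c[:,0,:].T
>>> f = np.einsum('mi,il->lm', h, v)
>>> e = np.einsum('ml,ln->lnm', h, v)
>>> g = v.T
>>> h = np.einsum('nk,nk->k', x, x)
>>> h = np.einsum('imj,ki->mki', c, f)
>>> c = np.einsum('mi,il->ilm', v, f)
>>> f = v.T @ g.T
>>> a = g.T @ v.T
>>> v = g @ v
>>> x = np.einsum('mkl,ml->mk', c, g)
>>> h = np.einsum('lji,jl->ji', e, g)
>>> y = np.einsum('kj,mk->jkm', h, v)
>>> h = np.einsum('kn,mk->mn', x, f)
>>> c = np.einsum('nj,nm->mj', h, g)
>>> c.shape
(7, 5)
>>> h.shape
(19, 5)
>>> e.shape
(7, 19, 5)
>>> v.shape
(19, 19)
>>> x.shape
(19, 5)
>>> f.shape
(19, 19)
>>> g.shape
(19, 7)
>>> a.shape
(7, 7)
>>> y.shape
(5, 19, 19)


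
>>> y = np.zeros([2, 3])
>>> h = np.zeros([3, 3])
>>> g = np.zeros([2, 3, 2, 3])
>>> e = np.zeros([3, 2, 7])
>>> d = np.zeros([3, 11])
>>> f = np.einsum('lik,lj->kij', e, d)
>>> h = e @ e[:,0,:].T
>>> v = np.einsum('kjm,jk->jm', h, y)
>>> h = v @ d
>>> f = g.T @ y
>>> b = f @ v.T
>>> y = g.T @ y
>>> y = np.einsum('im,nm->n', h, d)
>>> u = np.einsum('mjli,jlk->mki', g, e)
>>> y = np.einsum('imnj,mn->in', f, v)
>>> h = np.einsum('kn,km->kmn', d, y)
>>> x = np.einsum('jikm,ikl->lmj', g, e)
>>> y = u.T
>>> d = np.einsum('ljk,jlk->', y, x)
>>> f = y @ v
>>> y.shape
(3, 7, 2)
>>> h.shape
(3, 3, 11)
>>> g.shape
(2, 3, 2, 3)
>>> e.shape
(3, 2, 7)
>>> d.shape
()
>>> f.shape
(3, 7, 3)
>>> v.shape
(2, 3)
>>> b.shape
(3, 2, 3, 2)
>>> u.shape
(2, 7, 3)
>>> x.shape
(7, 3, 2)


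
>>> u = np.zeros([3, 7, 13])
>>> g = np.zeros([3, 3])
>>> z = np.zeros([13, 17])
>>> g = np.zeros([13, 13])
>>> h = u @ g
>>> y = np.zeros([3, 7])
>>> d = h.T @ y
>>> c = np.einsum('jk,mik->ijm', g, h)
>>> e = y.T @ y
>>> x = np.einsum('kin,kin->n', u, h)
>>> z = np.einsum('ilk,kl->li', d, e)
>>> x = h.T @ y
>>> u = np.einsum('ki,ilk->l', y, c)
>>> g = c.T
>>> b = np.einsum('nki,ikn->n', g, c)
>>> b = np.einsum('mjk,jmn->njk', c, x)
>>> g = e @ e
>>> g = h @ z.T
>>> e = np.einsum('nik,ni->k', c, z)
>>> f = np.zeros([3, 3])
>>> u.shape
(13,)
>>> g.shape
(3, 7, 7)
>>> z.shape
(7, 13)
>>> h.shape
(3, 7, 13)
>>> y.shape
(3, 7)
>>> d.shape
(13, 7, 7)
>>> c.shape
(7, 13, 3)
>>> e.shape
(3,)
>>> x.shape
(13, 7, 7)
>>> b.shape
(7, 13, 3)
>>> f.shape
(3, 3)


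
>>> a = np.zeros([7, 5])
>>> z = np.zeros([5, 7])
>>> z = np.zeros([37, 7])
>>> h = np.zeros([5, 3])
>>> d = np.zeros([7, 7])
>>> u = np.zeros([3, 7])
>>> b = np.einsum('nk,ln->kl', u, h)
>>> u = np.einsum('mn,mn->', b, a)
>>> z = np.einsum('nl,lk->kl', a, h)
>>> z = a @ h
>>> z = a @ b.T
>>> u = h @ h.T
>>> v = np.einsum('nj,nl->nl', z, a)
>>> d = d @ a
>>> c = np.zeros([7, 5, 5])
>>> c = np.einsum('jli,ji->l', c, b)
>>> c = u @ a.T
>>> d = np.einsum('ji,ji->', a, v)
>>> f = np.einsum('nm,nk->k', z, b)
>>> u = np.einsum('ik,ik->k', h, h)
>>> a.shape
(7, 5)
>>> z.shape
(7, 7)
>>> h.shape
(5, 3)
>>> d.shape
()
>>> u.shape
(3,)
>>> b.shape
(7, 5)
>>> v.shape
(7, 5)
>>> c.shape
(5, 7)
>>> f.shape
(5,)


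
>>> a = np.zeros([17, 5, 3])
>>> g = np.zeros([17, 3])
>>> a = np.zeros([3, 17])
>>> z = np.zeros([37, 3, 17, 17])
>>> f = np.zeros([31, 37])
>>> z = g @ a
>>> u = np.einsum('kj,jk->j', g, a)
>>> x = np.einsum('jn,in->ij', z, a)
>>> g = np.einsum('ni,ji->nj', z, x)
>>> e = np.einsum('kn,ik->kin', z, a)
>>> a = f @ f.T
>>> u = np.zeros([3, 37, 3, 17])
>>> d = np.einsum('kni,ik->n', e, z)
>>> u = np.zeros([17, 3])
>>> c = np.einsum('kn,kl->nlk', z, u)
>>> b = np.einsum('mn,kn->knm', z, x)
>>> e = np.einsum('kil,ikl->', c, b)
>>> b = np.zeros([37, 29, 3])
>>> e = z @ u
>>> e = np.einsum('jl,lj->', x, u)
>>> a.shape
(31, 31)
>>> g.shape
(17, 3)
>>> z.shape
(17, 17)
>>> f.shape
(31, 37)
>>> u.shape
(17, 3)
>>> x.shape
(3, 17)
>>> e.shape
()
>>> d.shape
(3,)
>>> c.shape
(17, 3, 17)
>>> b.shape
(37, 29, 3)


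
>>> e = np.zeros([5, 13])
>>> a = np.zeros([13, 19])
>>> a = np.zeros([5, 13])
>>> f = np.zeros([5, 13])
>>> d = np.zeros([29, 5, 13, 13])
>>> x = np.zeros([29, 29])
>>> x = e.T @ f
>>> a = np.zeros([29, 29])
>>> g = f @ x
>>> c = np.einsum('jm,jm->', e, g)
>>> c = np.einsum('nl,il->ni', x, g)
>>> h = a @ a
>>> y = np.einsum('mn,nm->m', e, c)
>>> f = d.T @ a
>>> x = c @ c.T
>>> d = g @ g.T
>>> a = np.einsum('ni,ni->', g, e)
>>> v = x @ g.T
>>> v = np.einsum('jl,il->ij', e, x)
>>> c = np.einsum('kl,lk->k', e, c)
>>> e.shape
(5, 13)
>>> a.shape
()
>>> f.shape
(13, 13, 5, 29)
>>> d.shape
(5, 5)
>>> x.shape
(13, 13)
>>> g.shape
(5, 13)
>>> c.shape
(5,)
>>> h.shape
(29, 29)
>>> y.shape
(5,)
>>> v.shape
(13, 5)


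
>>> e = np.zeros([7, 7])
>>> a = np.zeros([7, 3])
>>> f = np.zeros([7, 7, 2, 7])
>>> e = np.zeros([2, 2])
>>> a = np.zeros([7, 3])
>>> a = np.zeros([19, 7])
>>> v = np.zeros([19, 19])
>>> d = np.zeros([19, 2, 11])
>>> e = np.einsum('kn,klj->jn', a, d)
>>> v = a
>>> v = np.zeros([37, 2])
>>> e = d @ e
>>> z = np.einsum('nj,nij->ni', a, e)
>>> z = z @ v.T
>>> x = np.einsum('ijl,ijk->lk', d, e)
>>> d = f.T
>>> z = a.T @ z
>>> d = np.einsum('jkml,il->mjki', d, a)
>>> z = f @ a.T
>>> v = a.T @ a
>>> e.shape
(19, 2, 7)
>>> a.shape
(19, 7)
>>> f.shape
(7, 7, 2, 7)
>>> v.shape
(7, 7)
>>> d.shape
(7, 7, 2, 19)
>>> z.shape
(7, 7, 2, 19)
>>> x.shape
(11, 7)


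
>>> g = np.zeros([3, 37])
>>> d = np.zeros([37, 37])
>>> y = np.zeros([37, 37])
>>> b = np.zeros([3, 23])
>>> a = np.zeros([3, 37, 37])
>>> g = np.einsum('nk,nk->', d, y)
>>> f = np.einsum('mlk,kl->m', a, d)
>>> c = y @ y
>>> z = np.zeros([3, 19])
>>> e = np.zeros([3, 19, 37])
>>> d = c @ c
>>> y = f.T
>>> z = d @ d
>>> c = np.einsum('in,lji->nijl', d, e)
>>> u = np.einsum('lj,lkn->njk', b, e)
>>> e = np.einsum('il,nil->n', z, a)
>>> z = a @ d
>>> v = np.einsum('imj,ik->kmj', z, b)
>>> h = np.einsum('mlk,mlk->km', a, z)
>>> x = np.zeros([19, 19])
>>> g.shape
()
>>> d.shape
(37, 37)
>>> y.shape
(3,)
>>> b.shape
(3, 23)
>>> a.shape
(3, 37, 37)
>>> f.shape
(3,)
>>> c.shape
(37, 37, 19, 3)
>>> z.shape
(3, 37, 37)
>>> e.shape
(3,)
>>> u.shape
(37, 23, 19)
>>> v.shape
(23, 37, 37)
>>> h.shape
(37, 3)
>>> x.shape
(19, 19)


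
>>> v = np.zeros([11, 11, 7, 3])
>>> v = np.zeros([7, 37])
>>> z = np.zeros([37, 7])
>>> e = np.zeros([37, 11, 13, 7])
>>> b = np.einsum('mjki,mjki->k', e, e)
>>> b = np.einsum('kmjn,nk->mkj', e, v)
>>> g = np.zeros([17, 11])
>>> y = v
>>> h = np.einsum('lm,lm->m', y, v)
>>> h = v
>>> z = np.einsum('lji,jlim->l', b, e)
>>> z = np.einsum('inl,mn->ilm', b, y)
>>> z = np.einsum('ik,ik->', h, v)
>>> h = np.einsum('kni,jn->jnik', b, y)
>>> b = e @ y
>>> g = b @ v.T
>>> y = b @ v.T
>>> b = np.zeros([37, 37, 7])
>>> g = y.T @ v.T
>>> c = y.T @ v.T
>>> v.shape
(7, 37)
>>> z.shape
()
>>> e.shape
(37, 11, 13, 7)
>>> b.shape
(37, 37, 7)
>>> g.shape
(7, 13, 11, 7)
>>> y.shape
(37, 11, 13, 7)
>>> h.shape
(7, 37, 13, 11)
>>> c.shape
(7, 13, 11, 7)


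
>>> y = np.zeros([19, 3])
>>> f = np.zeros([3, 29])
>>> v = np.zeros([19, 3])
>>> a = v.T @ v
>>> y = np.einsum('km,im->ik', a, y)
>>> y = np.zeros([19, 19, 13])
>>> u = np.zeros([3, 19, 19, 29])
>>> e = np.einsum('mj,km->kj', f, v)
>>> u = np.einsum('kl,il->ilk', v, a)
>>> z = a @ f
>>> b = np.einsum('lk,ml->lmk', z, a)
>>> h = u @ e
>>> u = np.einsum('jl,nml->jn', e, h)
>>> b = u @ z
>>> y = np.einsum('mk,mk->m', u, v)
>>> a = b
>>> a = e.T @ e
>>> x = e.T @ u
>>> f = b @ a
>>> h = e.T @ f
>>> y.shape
(19,)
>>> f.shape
(19, 29)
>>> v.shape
(19, 3)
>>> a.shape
(29, 29)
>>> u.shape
(19, 3)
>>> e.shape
(19, 29)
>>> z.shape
(3, 29)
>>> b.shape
(19, 29)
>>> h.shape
(29, 29)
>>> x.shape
(29, 3)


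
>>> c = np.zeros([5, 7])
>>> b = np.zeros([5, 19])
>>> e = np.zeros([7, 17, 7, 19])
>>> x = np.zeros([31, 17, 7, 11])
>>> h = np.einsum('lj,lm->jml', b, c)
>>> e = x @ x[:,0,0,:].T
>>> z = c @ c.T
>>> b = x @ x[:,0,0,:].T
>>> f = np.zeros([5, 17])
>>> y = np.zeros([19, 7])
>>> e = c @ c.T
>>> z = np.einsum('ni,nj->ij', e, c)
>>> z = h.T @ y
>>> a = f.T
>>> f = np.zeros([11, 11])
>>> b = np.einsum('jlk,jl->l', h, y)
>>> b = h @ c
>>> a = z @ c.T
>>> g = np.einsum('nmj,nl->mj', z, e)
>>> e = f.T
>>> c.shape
(5, 7)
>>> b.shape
(19, 7, 7)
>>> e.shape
(11, 11)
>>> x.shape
(31, 17, 7, 11)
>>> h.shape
(19, 7, 5)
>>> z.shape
(5, 7, 7)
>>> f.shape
(11, 11)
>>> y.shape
(19, 7)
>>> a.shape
(5, 7, 5)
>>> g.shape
(7, 7)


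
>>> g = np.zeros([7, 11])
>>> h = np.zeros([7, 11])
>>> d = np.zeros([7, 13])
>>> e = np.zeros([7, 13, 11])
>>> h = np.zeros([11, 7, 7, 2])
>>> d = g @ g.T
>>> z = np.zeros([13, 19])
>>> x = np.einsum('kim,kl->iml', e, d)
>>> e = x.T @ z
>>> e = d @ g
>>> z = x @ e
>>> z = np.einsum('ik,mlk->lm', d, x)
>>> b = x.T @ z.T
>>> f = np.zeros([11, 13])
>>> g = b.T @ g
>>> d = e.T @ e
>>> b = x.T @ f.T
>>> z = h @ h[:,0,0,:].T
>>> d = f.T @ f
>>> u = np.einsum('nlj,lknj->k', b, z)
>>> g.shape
(11, 11, 11)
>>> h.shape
(11, 7, 7, 2)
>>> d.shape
(13, 13)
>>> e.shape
(7, 11)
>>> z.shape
(11, 7, 7, 11)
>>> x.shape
(13, 11, 7)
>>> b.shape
(7, 11, 11)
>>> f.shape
(11, 13)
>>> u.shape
(7,)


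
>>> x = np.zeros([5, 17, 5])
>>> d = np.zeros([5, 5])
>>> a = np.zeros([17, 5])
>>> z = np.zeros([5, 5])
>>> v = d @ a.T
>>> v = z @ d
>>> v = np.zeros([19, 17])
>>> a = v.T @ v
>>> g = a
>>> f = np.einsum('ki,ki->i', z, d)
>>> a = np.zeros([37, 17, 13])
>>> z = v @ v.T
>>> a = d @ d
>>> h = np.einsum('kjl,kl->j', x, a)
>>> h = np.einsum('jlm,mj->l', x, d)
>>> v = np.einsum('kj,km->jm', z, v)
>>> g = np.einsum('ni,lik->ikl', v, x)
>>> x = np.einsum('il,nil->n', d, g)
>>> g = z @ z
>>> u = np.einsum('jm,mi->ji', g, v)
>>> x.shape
(17,)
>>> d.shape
(5, 5)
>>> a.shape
(5, 5)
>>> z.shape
(19, 19)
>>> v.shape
(19, 17)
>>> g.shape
(19, 19)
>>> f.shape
(5,)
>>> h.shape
(17,)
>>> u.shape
(19, 17)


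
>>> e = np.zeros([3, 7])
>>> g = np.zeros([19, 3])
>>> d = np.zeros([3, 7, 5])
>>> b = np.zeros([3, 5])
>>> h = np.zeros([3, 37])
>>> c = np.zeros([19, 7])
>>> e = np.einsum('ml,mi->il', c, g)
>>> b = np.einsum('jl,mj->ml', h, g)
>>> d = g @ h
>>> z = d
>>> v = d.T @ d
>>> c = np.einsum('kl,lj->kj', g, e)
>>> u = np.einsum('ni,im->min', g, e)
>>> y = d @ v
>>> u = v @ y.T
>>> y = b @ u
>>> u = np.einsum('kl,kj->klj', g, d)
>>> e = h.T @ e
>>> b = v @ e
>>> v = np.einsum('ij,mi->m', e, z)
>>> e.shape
(37, 7)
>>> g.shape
(19, 3)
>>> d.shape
(19, 37)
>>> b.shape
(37, 7)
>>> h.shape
(3, 37)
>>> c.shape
(19, 7)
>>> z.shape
(19, 37)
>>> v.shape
(19,)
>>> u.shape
(19, 3, 37)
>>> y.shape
(19, 19)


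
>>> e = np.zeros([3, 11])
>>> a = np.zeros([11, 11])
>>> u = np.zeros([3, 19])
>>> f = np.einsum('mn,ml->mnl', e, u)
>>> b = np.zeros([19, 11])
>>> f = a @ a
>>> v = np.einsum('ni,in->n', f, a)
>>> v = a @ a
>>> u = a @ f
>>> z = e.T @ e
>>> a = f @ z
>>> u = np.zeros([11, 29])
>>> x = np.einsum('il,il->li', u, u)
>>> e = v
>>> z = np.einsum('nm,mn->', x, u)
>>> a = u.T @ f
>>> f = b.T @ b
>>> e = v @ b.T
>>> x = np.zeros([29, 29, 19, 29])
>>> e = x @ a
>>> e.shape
(29, 29, 19, 11)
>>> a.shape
(29, 11)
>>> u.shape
(11, 29)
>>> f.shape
(11, 11)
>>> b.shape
(19, 11)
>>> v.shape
(11, 11)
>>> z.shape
()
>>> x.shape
(29, 29, 19, 29)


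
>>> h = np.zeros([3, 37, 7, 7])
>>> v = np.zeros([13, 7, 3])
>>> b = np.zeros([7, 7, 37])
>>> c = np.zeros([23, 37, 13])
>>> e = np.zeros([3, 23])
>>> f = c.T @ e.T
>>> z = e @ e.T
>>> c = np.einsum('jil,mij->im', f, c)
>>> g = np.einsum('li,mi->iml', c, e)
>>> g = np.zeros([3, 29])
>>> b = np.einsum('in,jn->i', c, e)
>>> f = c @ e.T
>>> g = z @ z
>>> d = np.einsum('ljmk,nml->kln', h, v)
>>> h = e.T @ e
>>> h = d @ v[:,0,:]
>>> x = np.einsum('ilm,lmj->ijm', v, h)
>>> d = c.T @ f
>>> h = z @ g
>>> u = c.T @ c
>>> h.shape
(3, 3)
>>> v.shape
(13, 7, 3)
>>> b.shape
(37,)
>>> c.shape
(37, 23)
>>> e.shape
(3, 23)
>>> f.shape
(37, 3)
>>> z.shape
(3, 3)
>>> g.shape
(3, 3)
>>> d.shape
(23, 3)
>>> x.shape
(13, 3, 3)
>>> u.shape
(23, 23)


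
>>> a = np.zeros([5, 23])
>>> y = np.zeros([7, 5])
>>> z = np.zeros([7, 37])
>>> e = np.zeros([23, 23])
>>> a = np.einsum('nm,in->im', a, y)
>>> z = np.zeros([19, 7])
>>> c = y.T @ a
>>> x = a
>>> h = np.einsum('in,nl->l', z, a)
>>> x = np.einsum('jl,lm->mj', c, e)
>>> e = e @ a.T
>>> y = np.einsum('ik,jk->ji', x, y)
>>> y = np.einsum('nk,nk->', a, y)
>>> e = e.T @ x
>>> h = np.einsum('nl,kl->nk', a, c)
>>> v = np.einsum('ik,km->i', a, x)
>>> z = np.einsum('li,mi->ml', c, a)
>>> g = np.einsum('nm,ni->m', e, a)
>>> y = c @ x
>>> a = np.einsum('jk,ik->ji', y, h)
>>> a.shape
(5, 7)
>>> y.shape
(5, 5)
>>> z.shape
(7, 5)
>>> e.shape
(7, 5)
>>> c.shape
(5, 23)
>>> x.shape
(23, 5)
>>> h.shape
(7, 5)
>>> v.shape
(7,)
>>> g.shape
(5,)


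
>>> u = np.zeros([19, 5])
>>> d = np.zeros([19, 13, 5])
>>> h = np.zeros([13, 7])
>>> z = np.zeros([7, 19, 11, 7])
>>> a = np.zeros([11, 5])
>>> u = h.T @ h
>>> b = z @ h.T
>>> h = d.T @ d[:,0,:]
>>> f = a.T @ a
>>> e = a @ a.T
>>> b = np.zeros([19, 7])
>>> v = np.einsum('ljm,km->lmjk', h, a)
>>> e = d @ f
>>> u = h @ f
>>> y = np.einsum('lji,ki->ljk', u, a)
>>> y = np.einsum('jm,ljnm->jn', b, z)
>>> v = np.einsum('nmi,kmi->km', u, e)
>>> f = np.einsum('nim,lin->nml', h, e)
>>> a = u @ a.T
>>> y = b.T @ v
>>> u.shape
(5, 13, 5)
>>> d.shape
(19, 13, 5)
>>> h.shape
(5, 13, 5)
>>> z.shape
(7, 19, 11, 7)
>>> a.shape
(5, 13, 11)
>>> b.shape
(19, 7)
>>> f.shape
(5, 5, 19)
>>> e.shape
(19, 13, 5)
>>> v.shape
(19, 13)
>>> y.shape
(7, 13)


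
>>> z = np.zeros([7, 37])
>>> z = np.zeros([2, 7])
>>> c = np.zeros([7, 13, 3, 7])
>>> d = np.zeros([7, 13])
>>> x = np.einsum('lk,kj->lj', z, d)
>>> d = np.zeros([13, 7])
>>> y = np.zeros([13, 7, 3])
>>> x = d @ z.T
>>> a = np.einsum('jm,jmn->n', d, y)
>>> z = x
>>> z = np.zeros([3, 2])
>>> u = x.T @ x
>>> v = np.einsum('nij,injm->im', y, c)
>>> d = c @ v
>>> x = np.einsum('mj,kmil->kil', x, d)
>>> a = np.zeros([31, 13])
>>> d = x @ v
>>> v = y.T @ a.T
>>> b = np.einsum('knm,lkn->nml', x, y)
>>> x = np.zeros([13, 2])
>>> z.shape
(3, 2)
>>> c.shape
(7, 13, 3, 7)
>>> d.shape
(7, 3, 7)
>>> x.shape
(13, 2)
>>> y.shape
(13, 7, 3)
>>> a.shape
(31, 13)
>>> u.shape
(2, 2)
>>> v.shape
(3, 7, 31)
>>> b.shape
(3, 7, 13)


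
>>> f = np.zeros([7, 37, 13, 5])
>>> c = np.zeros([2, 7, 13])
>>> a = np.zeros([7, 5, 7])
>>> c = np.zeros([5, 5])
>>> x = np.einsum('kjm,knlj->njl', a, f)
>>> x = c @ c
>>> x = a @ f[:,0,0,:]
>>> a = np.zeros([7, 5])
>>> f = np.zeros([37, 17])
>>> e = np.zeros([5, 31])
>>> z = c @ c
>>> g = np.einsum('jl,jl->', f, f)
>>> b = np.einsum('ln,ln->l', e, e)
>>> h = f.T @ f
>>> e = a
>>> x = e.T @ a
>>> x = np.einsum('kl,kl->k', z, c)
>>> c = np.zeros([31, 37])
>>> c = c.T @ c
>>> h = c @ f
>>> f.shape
(37, 17)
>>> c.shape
(37, 37)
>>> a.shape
(7, 5)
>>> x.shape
(5,)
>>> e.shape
(7, 5)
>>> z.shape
(5, 5)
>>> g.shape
()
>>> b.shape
(5,)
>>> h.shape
(37, 17)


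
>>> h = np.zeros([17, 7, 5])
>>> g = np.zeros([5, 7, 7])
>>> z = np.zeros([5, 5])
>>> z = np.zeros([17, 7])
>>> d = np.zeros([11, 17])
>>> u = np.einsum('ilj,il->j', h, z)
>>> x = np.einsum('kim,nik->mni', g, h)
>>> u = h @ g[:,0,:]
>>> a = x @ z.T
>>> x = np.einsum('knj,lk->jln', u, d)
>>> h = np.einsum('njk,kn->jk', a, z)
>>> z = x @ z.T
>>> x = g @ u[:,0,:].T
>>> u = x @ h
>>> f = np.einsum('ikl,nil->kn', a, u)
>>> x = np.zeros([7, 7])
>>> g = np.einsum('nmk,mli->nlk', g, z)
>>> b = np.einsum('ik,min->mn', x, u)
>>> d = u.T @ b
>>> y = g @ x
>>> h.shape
(17, 17)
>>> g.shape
(5, 11, 7)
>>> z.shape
(7, 11, 17)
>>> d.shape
(17, 7, 17)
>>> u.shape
(5, 7, 17)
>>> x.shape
(7, 7)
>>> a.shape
(7, 17, 17)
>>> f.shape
(17, 5)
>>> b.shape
(5, 17)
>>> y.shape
(5, 11, 7)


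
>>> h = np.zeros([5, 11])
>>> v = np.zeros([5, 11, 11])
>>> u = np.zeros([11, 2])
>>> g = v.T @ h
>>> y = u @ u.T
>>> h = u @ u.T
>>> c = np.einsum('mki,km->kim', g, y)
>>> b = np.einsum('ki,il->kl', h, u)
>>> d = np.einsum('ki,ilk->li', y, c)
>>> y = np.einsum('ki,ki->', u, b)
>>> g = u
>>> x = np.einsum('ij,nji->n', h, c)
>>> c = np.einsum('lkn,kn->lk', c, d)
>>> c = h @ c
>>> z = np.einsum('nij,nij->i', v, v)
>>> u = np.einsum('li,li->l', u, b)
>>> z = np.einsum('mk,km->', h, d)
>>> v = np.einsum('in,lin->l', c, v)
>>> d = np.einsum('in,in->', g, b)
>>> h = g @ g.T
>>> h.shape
(11, 11)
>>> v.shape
(5,)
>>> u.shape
(11,)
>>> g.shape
(11, 2)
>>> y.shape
()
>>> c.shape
(11, 11)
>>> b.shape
(11, 2)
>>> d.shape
()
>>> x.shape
(11,)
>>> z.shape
()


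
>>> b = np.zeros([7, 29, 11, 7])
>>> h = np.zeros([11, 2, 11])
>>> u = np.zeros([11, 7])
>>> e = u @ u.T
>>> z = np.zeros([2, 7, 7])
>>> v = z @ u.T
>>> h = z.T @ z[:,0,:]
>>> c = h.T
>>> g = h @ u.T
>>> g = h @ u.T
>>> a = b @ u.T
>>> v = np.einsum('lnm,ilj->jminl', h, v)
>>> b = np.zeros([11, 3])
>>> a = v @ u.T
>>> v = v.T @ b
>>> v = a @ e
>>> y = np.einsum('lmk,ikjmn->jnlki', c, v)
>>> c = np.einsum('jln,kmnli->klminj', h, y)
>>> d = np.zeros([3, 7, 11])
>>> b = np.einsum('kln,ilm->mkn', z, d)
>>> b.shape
(11, 2, 7)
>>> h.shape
(7, 7, 7)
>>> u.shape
(11, 7)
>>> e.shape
(11, 11)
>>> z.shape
(2, 7, 7)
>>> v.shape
(11, 7, 2, 7, 11)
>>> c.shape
(2, 7, 11, 11, 7, 7)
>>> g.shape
(7, 7, 11)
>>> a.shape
(11, 7, 2, 7, 11)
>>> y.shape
(2, 11, 7, 7, 11)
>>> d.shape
(3, 7, 11)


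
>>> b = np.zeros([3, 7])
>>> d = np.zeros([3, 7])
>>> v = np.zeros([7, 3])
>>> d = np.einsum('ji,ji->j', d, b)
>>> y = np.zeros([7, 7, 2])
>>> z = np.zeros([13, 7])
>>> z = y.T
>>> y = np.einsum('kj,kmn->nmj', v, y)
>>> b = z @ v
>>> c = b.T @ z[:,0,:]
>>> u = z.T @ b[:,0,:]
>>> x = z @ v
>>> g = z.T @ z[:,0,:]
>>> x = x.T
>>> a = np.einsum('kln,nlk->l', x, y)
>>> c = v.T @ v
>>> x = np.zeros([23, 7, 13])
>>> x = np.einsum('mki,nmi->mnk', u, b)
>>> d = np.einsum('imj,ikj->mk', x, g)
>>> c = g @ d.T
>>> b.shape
(2, 7, 3)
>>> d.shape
(2, 7)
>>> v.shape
(7, 3)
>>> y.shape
(2, 7, 3)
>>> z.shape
(2, 7, 7)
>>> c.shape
(7, 7, 2)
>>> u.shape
(7, 7, 3)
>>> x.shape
(7, 2, 7)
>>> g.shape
(7, 7, 7)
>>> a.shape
(7,)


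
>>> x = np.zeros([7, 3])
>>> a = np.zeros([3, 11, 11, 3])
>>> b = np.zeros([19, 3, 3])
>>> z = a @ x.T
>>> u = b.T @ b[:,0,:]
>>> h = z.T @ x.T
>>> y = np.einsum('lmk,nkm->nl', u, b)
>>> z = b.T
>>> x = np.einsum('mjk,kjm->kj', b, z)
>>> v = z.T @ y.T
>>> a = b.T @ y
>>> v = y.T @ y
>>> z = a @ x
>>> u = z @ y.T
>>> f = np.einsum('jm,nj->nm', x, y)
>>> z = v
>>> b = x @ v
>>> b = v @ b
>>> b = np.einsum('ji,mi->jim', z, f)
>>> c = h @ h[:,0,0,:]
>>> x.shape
(3, 3)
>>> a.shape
(3, 3, 3)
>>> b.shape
(3, 3, 19)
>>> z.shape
(3, 3)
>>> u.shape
(3, 3, 19)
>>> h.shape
(7, 11, 11, 7)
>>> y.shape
(19, 3)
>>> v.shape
(3, 3)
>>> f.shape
(19, 3)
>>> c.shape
(7, 11, 11, 7)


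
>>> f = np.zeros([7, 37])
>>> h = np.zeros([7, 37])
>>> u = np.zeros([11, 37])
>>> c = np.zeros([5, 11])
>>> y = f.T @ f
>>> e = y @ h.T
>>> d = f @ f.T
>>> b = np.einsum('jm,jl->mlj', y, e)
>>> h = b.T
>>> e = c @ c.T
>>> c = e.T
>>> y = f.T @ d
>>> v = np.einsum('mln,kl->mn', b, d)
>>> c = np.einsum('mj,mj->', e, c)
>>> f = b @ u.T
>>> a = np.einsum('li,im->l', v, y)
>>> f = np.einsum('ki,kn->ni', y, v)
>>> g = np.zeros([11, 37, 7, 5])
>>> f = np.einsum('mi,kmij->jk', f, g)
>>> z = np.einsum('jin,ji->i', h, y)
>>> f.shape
(5, 11)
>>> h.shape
(37, 7, 37)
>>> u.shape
(11, 37)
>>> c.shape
()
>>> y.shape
(37, 7)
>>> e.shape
(5, 5)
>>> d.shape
(7, 7)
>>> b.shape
(37, 7, 37)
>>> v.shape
(37, 37)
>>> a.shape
(37,)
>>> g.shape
(11, 37, 7, 5)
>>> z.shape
(7,)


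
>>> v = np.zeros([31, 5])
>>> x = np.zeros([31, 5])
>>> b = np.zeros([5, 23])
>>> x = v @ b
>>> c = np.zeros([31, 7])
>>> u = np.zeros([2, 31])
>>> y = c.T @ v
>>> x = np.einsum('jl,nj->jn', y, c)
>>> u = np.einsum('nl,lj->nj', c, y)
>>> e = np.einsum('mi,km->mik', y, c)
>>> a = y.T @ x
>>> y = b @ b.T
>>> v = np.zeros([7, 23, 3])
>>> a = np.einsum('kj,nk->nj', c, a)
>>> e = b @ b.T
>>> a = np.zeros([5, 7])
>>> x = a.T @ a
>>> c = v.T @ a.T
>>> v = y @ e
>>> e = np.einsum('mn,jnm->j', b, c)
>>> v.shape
(5, 5)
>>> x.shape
(7, 7)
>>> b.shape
(5, 23)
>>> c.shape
(3, 23, 5)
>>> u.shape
(31, 5)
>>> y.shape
(5, 5)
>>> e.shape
(3,)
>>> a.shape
(5, 7)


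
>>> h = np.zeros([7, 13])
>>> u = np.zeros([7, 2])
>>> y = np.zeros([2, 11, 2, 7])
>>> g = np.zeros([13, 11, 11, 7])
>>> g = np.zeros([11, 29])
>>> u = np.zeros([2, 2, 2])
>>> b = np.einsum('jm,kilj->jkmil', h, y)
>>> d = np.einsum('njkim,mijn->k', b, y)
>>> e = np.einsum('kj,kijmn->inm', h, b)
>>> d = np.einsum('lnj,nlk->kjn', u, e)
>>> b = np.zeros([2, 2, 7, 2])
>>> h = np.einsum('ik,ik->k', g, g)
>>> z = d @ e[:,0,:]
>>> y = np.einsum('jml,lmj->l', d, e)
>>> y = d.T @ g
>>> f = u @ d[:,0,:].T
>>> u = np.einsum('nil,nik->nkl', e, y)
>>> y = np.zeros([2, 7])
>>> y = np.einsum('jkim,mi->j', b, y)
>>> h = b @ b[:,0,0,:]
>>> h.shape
(2, 2, 7, 2)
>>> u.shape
(2, 29, 11)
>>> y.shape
(2,)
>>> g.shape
(11, 29)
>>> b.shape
(2, 2, 7, 2)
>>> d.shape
(11, 2, 2)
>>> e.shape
(2, 2, 11)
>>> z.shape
(11, 2, 11)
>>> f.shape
(2, 2, 11)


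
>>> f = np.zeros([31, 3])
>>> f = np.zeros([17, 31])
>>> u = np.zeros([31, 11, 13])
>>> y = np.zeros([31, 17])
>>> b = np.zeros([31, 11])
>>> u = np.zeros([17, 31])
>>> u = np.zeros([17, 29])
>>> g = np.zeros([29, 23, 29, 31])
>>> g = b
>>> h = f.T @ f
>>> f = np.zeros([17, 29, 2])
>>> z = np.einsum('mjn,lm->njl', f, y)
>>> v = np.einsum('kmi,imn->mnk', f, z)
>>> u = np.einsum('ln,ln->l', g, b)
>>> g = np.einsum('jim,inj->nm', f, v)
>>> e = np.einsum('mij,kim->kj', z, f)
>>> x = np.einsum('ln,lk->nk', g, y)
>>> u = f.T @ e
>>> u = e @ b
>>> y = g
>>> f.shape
(17, 29, 2)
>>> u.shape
(17, 11)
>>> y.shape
(31, 2)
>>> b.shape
(31, 11)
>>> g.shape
(31, 2)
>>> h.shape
(31, 31)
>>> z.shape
(2, 29, 31)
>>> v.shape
(29, 31, 17)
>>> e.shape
(17, 31)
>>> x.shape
(2, 17)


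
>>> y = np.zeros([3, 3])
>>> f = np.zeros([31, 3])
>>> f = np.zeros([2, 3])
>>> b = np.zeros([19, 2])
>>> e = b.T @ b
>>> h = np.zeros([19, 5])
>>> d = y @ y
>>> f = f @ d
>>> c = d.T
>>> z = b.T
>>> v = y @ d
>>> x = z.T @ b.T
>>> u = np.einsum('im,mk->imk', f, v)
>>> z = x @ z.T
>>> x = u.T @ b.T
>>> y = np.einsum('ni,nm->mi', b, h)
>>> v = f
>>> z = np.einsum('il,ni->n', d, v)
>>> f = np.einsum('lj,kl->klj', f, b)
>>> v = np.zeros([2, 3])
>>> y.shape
(5, 2)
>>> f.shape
(19, 2, 3)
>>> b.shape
(19, 2)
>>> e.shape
(2, 2)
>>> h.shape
(19, 5)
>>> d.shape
(3, 3)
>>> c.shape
(3, 3)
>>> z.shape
(2,)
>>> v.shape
(2, 3)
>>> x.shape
(3, 3, 19)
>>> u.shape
(2, 3, 3)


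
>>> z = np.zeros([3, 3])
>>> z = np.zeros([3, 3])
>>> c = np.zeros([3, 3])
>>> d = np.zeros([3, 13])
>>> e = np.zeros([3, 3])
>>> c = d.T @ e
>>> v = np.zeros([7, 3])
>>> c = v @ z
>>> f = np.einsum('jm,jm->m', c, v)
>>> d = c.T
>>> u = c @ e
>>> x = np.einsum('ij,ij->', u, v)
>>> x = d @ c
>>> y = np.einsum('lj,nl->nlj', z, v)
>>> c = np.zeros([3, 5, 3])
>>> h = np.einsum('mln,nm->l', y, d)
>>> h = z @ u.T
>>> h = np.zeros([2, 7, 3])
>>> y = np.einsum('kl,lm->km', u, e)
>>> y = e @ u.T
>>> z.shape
(3, 3)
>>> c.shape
(3, 5, 3)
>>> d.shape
(3, 7)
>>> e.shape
(3, 3)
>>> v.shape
(7, 3)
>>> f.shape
(3,)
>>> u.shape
(7, 3)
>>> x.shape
(3, 3)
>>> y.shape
(3, 7)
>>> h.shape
(2, 7, 3)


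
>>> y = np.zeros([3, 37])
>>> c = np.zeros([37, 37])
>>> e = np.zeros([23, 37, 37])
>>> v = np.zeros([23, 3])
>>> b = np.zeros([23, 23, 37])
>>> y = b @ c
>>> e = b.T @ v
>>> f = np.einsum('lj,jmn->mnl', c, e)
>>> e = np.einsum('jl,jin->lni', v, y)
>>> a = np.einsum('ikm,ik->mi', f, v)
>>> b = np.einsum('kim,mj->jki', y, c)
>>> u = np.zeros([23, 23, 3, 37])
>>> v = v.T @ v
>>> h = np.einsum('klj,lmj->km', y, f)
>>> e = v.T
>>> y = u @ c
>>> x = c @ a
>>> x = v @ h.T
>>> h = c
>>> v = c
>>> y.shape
(23, 23, 3, 37)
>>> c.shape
(37, 37)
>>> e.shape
(3, 3)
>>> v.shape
(37, 37)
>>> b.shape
(37, 23, 23)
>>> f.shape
(23, 3, 37)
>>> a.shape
(37, 23)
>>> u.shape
(23, 23, 3, 37)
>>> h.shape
(37, 37)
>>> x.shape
(3, 23)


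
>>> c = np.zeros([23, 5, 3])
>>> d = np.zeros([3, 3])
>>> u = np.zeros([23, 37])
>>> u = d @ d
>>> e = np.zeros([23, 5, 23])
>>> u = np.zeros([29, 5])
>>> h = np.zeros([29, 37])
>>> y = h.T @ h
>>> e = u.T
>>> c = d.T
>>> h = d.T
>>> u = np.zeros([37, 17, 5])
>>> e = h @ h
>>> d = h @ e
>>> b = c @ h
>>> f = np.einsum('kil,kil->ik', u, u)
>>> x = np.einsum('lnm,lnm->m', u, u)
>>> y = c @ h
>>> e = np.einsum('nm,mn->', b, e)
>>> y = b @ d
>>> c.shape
(3, 3)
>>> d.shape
(3, 3)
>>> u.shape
(37, 17, 5)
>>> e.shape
()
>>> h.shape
(3, 3)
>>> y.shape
(3, 3)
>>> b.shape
(3, 3)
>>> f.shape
(17, 37)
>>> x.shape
(5,)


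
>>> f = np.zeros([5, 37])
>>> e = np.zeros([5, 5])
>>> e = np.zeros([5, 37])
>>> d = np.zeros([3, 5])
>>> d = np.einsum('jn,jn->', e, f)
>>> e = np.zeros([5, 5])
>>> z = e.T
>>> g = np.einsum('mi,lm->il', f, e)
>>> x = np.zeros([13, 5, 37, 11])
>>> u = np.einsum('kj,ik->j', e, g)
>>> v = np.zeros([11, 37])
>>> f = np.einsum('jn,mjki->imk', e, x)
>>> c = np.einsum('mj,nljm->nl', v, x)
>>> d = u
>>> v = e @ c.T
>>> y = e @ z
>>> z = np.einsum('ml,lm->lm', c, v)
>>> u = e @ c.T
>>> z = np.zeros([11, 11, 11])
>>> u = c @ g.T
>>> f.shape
(11, 13, 37)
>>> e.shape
(5, 5)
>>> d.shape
(5,)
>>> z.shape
(11, 11, 11)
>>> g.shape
(37, 5)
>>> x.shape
(13, 5, 37, 11)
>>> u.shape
(13, 37)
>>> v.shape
(5, 13)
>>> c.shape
(13, 5)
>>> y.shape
(5, 5)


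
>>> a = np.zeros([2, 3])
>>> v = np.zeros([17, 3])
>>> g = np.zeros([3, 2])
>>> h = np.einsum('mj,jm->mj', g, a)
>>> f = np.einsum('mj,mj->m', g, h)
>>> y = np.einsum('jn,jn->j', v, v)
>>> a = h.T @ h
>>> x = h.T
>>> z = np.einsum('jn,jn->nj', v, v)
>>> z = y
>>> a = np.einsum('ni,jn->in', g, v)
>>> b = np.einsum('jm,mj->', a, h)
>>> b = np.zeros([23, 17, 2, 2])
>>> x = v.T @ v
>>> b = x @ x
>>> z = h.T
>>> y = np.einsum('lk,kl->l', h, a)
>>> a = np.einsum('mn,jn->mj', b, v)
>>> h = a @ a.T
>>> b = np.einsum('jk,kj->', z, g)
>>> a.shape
(3, 17)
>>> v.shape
(17, 3)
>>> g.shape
(3, 2)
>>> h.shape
(3, 3)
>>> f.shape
(3,)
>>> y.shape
(3,)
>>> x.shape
(3, 3)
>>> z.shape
(2, 3)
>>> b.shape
()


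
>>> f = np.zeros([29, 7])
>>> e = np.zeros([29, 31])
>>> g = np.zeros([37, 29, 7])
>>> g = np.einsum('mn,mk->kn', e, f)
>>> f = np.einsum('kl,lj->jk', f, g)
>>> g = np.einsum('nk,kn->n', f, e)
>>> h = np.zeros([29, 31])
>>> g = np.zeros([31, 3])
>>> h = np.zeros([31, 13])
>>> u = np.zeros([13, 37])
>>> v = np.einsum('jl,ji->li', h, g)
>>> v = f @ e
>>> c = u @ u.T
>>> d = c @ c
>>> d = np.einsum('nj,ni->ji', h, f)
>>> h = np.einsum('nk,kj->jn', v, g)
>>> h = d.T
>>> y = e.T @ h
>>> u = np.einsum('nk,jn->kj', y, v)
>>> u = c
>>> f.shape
(31, 29)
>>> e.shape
(29, 31)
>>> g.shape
(31, 3)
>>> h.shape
(29, 13)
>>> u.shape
(13, 13)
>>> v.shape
(31, 31)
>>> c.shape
(13, 13)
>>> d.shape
(13, 29)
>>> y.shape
(31, 13)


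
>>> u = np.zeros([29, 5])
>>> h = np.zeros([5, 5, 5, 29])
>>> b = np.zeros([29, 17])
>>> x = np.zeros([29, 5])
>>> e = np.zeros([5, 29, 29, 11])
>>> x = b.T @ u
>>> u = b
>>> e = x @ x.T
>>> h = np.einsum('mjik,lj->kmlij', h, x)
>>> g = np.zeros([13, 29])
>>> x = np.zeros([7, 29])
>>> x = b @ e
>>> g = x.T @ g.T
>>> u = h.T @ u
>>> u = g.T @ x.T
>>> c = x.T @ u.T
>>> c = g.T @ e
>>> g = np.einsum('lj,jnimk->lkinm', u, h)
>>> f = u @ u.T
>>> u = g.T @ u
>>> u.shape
(5, 5, 17, 5, 29)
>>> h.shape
(29, 5, 17, 5, 5)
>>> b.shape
(29, 17)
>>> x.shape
(29, 17)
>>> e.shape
(17, 17)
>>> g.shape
(13, 5, 17, 5, 5)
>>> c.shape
(13, 17)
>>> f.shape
(13, 13)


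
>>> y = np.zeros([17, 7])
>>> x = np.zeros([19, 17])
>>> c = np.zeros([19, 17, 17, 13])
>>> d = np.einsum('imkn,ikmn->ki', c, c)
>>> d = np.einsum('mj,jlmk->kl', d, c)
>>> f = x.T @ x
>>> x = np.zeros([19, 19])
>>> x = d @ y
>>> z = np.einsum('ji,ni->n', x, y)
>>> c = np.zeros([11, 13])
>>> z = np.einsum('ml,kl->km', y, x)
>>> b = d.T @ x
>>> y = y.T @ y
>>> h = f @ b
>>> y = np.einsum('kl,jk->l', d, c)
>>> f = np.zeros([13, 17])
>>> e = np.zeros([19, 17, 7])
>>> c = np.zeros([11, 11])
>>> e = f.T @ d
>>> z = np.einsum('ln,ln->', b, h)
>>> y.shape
(17,)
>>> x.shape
(13, 7)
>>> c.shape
(11, 11)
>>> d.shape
(13, 17)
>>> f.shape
(13, 17)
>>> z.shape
()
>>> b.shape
(17, 7)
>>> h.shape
(17, 7)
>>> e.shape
(17, 17)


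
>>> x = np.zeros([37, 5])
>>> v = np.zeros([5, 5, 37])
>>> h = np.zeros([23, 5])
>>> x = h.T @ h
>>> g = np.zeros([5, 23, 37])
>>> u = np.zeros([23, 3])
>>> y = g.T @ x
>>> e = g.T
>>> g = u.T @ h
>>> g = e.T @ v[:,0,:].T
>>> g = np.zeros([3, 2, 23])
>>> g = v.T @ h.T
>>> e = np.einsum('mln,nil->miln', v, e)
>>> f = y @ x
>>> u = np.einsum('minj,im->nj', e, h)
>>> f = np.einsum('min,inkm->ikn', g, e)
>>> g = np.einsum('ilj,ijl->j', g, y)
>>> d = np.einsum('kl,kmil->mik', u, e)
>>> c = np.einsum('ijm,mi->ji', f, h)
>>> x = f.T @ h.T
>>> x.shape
(23, 5, 23)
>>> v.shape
(5, 5, 37)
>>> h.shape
(23, 5)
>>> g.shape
(23,)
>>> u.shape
(5, 37)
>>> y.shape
(37, 23, 5)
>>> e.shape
(5, 23, 5, 37)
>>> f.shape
(5, 5, 23)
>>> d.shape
(23, 5, 5)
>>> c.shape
(5, 5)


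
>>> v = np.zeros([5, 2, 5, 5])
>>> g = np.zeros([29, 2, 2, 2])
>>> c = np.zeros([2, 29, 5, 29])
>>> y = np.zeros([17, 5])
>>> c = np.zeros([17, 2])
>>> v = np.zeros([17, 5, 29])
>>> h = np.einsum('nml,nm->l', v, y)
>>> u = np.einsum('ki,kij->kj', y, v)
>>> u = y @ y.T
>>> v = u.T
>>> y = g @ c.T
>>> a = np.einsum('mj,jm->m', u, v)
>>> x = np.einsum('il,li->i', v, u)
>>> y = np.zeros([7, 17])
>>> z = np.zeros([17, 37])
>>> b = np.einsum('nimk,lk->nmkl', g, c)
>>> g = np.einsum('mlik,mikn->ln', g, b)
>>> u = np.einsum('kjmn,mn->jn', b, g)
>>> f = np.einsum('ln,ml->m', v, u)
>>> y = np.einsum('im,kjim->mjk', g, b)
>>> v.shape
(17, 17)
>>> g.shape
(2, 17)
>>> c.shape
(17, 2)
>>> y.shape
(17, 2, 29)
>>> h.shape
(29,)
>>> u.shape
(2, 17)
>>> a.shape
(17,)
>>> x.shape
(17,)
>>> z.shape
(17, 37)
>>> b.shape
(29, 2, 2, 17)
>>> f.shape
(2,)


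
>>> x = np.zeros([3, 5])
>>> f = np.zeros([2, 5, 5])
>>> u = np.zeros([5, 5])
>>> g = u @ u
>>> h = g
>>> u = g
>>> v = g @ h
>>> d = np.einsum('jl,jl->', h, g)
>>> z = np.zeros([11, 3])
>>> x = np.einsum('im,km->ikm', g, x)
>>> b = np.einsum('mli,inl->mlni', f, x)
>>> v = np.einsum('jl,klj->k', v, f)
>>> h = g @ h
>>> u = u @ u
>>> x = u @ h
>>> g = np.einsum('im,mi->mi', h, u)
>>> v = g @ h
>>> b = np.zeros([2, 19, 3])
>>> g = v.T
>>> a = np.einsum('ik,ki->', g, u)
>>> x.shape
(5, 5)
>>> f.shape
(2, 5, 5)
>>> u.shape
(5, 5)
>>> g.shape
(5, 5)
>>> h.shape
(5, 5)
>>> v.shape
(5, 5)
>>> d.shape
()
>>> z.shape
(11, 3)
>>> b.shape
(2, 19, 3)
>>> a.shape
()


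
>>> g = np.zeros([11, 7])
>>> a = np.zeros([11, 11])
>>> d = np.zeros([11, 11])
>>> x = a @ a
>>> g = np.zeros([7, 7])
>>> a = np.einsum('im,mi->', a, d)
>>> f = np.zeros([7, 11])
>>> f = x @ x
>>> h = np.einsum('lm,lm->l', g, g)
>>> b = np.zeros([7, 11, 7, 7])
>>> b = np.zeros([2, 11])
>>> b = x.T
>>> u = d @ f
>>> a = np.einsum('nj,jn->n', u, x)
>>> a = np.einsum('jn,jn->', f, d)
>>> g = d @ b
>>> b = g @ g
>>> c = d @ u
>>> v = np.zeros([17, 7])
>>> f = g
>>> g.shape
(11, 11)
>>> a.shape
()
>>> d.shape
(11, 11)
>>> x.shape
(11, 11)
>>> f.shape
(11, 11)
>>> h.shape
(7,)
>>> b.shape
(11, 11)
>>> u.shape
(11, 11)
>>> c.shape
(11, 11)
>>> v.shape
(17, 7)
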